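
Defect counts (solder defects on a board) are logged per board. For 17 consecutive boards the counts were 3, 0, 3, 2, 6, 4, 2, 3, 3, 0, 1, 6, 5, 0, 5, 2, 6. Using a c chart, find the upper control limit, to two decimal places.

c̄ = (3 + 0 + 3 + 2 + 6 + 4 + 2 + 3 + 3 + 0 + 1 + 6 + 5 + 0 + 5 + 2 + 6) / 17 = 51 / 17 = 3.0000
UCL = c̄ + 3√c̄ = 3.0000 + 3 × √3.0000 = 3.0000 + 3 × 1.7321 = 8.1962

8.20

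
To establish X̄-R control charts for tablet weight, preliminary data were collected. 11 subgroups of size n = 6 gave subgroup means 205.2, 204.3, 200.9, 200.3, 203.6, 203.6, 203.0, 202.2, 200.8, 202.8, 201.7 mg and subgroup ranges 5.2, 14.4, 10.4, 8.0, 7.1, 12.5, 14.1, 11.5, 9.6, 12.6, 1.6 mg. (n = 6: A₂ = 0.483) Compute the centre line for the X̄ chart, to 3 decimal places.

X̄̄ = (205.2 + 204.3 + 200.9 + 200.3 + 203.6 + 203.6 + 203.0 + 202.2 + 200.8 + 202.8 + 201.7) / 11 = 2228.4000 / 11 = 202.5818
CL = X̄̄ = 202.5818

202.582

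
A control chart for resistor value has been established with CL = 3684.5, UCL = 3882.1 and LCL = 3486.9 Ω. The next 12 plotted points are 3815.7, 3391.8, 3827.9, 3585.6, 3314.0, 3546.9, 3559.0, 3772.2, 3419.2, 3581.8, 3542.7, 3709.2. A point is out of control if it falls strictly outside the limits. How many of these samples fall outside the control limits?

3

Compare each point to [3486.9, 3882.1]: sample 2 = 3391.8 < LCL; sample 5 = 3314.0 < LCL; sample 9 = 3419.2 < LCL.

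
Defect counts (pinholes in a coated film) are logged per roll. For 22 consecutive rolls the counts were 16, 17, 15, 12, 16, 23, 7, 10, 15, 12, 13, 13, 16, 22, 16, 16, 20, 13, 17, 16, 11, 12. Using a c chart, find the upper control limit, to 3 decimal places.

c̄ = (16 + 17 + 15 + 12 + 16 + 23 + 7 + 10 + 15 + 12 + 13 + 13 + 16 + 22 + 16 + 16 + 20 + 13 + 17 + 16 + 11 + 12) / 22 = 328 / 22 = 14.9091
UCL = c̄ + 3√c̄ = 14.9091 + 3 × √14.9091 = 14.9091 + 3 × 3.8612 = 26.4928

26.493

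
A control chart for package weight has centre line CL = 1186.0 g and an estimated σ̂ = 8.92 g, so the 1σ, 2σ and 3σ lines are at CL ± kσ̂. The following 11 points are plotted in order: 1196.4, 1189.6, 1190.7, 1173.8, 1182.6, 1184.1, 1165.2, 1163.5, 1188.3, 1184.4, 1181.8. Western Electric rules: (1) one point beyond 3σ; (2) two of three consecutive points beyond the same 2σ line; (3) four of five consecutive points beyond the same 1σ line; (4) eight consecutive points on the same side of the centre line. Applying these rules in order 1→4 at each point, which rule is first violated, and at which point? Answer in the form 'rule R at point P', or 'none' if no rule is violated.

rule 2 at point 8

Zone of each point (C = within 1σ̂, B = 1σ̂–2σ̂, A = 2σ̂–3σ̂, * = beyond 3σ̂; sign = side of CL): 1:+B, 2:+C, 3:+C, 4:-B, 5:-C, 6:-C, 7:-A, 8:-A, 9:+C, 10:-C, 11:-C
Rule 2 (two of three consecutive points beyond the same 2σ limit) is satisfied at point 8.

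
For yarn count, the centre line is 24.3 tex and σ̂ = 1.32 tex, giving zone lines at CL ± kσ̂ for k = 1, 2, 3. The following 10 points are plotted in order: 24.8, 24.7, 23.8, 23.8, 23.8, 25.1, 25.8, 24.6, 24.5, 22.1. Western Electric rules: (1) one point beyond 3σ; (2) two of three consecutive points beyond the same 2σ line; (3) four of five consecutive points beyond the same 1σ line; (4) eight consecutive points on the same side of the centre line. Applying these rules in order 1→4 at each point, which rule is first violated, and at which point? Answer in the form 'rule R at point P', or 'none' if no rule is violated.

Zone of each point (C = within 1σ̂, B = 1σ̂–2σ̂, A = 2σ̂–3σ̂, * = beyond 3σ̂; sign = side of CL): 1:+C, 2:+C, 3:-C, 4:-C, 5:-C, 6:+C, 7:+B, 8:+C, 9:+C, 10:-B
No rule fires across all 10 points.

none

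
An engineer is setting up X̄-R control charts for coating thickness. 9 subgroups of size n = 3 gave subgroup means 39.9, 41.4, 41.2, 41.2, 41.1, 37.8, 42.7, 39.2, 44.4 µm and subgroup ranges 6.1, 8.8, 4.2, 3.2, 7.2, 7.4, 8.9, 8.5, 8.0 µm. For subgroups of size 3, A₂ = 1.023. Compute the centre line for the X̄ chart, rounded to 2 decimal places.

40.99

X̄̄ = (39.9 + 41.4 + 41.2 + 41.2 + 41.1 + 37.8 + 42.7 + 39.2 + 44.4) / 9 = 368.9000 / 9 = 40.9889
CL = X̄̄ = 40.9889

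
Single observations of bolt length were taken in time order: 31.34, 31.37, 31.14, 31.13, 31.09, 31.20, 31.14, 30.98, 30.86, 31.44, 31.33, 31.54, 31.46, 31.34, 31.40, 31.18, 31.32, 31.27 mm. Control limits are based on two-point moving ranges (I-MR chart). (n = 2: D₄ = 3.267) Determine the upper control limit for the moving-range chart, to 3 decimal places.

Moving ranges: 0.03, 0.23, 0.01, 0.04, 0.11, 0.06, 0.16, 0.12, 0.58, 0.11, 0.21, 0.08, 0.12, 0.06, 0.22, 0.14, 0.05; M̄R̄ = 2.3300 / 17 = 0.1371
UCL_MR = D₄·M̄R̄ = 3.267 × 0.1371 = 0.4478

0.448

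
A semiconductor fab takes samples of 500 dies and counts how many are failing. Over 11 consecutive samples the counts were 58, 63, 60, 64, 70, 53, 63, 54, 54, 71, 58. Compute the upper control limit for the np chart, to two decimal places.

p̄ = Σdᵢ / (k·n) = 668 / (11 × 500) = 0.12145
UCL = np̄ + 3·√(np̄(1−p̄)) = 60.7273 + 3 × √(60.7273×0.87855) = 60.7273 + 3 × 7.3042 = 82.6399

82.64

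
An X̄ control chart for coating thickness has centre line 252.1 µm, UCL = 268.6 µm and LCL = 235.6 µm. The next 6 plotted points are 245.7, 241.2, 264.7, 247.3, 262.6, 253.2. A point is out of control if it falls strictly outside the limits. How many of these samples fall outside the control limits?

0

All 6 points lie within [235.6, 268.6].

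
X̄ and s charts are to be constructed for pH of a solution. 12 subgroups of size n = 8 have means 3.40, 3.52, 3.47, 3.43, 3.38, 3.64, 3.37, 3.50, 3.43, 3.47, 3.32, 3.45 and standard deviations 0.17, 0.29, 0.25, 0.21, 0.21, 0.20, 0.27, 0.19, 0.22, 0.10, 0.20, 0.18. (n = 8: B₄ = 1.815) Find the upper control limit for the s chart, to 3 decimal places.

s̄ = (0.17 + 0.29 + 0.25 + 0.21 + 0.21 + 0.20 + 0.27 + 0.19 + 0.22 + 0.10 + 0.20 + 0.18) / 12 = 0.2075
UCL_s = B₄·s̄ = 1.815 × 0.2075 = 0.3766

0.377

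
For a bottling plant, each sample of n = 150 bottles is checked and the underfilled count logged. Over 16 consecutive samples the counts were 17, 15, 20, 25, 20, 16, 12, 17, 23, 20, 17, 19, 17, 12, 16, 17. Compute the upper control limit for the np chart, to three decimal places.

29.537

p̄ = Σdᵢ / (k·n) = 283 / (16 × 150) = 0.11792
UCL = np̄ + 3·√(np̄(1−p̄)) = 17.6875 + 3 × √(17.6875×0.88208) = 17.6875 + 3 × 3.9499 = 29.5373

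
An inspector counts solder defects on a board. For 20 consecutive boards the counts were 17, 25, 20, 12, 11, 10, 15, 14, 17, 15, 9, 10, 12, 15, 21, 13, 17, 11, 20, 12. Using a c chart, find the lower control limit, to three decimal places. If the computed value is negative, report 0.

c̄ = (17 + 25 + 20 + 12 + 11 + 10 + 15 + 14 + 17 + 15 + 9 + 10 + 12 + 15 + 21 + 13 + 17 + 11 + 20 + 12) / 20 = 296 / 20 = 14.8000
LCL = c̄ − 3√c̄ = 14.8000 − 3 × 3.8471 = 3.2588

3.259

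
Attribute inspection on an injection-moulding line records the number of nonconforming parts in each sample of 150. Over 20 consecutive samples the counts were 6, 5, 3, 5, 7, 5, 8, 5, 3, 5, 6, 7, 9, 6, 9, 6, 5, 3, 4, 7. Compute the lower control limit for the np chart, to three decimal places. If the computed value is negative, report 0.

p̄ = Σdᵢ / (k·n) = 114 / (20 × 150) = 0.03800
LCL = np̄ − 3·√(np̄(1−p̄)) = 5.7000 − 3 × 2.3417 = -1.3250 → 0 (negative, so LCL = 0)

0.000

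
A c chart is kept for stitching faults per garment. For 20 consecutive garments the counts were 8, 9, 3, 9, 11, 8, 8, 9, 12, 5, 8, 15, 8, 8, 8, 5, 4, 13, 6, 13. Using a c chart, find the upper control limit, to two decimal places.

17.25

c̄ = (8 + 9 + 3 + 9 + 11 + 8 + 8 + 9 + 12 + 5 + 8 + 15 + 8 + 8 + 8 + 5 + 4 + 13 + 6 + 13) / 20 = 170 / 20 = 8.5000
UCL = c̄ + 3√c̄ = 8.5000 + 3 × √8.5000 = 8.5000 + 3 × 2.9155 = 17.2464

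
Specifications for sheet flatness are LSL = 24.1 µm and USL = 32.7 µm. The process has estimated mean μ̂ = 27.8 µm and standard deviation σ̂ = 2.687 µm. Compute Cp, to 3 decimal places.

Cp = (USL − LSL) / (6σ̂) = (32.7 − 24.1) / (6 × 2.687) = 8.6000 / 16.1220 = 0.5334

0.533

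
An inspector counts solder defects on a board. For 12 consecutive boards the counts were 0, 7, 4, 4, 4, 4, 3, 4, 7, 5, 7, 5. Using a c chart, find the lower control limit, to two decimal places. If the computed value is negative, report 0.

0.00

c̄ = (0 + 7 + 4 + 4 + 4 + 4 + 3 + 4 + 7 + 5 + 7 + 5) / 12 = 54 / 12 = 4.5000
LCL = c̄ − 3√c̄ = 4.5000 − 3 × 2.1213 = -1.8640 → 0 (cannot be negative)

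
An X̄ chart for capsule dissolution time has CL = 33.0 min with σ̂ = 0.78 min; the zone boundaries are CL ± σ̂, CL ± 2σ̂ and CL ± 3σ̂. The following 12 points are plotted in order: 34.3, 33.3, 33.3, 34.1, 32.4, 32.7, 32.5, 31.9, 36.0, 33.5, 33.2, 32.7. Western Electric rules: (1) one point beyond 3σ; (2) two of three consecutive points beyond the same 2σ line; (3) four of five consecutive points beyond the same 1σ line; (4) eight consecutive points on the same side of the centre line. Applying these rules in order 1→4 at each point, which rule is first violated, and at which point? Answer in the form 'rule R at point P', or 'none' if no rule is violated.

Zone of each point (C = within 1σ̂, B = 1σ̂–2σ̂, A = 2σ̂–3σ̂, * = beyond 3σ̂; sign = side of CL): 1:+B, 2:+C, 3:+C, 4:+B, 5:-C, 6:-C, 7:-C, 8:-B, 9:+*, 10:+C, 11:+C, 12:-C
Rule 1 (one point beyond the 3σ limits) is satisfied at point 9.

rule 1 at point 9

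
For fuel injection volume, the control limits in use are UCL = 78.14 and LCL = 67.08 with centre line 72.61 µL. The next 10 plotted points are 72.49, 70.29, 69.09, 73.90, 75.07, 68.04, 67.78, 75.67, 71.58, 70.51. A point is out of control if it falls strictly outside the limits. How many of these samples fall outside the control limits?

All 10 points lie within [67.08, 78.14].

0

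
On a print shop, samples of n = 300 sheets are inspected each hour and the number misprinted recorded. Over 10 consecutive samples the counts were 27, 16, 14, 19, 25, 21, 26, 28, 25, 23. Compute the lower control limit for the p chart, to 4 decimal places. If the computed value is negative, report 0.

0.0291

p̄ = Σdᵢ / (k·n) = 224 / (10 × 300) = 0.07467
LCL = p̄ − 3·√(p̄(1−p̄)/n) = 0.07467 − 3 × 0.01518 = 0.02914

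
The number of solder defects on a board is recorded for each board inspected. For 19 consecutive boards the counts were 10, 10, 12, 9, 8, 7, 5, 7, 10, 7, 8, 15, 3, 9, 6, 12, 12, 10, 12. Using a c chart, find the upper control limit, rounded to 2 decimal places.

c̄ = (10 + 10 + 12 + 9 + 8 + 7 + 5 + 7 + 10 + 7 + 8 + 15 + 3 + 9 + 6 + 12 + 12 + 10 + 12) / 19 = 172 / 19 = 9.0526
UCL = c̄ + 3√c̄ = 9.0526 + 3 × √9.0526 = 9.0526 + 3 × 3.0088 = 18.0789

18.08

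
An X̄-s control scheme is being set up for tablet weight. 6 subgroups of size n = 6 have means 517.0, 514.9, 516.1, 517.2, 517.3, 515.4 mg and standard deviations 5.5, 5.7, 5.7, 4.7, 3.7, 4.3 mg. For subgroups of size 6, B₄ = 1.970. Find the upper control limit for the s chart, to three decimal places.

9.719

s̄ = (5.5 + 5.7 + 5.7 + 4.7 + 3.7 + 4.3) / 6 = 4.9333
UCL_s = B₄·s̄ = 1.970 × 4.9333 = 9.7187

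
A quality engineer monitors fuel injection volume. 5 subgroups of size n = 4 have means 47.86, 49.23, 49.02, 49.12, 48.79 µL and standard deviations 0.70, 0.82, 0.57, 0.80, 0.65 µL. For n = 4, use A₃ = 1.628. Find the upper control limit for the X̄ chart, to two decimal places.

49.96

X̄̄ = (47.86 + 49.23 + 49.02 + 49.12 + 48.79) / 5 = 48.8040
s̄ = (0.70 + 0.82 + 0.57 + 0.80 + 0.65) / 5 = 0.7080
UCL = X̄̄ + A₃·s̄ = 48.8040 + 1.628 × 0.7080 = 49.9566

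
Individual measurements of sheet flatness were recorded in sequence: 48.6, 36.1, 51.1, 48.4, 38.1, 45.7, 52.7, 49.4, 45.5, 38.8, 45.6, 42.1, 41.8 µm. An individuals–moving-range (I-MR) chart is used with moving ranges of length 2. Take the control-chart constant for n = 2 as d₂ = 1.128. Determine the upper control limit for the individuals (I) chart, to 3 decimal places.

62.557

X̄ = (48.6 + 36.1 + 51.1 + 48.4 + 38.1 + 45.7 + 52.7 + 49.4 + 45.5 + 38.8 + 45.6 + 42.1 + 41.8) / 13 = 44.9154
Moving ranges: 12.5, 15.0, 2.7, 10.3, 7.6, 7.0, 3.3, 3.9, 6.7, 6.8, 3.5, 0.3; M̄R̄ = 79.6000 / 12 = 6.6333
UCL = X̄ + 3·M̄R̄/d₂ = 44.9154 + 3 × 6.6333 / 1.128 = 62.5572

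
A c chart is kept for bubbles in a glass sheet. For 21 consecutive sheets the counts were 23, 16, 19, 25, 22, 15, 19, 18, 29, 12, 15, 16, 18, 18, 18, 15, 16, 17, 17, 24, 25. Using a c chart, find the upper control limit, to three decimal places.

31.949

c̄ = (23 + 16 + 19 + 25 + 22 + 15 + 19 + 18 + 29 + 12 + 15 + 16 + 18 + 18 + 18 + 15 + 16 + 17 + 17 + 24 + 25) / 21 = 397 / 21 = 18.9048
UCL = c̄ + 3√c̄ = 18.9048 + 3 × √18.9048 = 18.9048 + 3 × 4.3480 = 31.9486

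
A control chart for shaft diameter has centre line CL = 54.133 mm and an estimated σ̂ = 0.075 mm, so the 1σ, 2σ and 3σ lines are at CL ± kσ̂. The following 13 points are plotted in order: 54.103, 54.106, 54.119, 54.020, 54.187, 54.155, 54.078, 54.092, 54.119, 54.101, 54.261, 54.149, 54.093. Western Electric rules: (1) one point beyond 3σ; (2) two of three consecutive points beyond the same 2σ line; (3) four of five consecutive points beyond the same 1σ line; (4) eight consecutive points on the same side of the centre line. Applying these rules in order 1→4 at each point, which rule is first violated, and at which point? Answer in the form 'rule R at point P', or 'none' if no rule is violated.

none

Zone of each point (C = within 1σ̂, B = 1σ̂–2σ̂, A = 2σ̂–3σ̂, * = beyond 3σ̂; sign = side of CL): 1:-C, 2:-C, 3:-C, 4:-B, 5:+C, 6:+C, 7:-C, 8:-C, 9:-C, 10:-C, 11:+B, 12:+C, 13:-C
No rule fires across all 13 points.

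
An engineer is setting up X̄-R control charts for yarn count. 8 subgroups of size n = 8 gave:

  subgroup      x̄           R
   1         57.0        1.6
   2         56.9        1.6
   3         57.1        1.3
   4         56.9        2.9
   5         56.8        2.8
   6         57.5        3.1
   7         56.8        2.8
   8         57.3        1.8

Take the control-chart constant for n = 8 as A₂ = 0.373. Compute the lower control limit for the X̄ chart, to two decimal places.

56.20

X̄̄ = (57.0 + 56.9 + 57.1 + 56.9 + 56.8 + 57.5 + 56.8 + 57.3) / 8 = 456.3000 / 8 = 57.0375
R̄ = (1.6 + 1.6 + 1.3 + 2.9 + 2.8 + 3.1 + 2.8 + 1.8) / 8 = 17.9000 / 8 = 2.2375
LCL = X̄̄ − A₂·R̄ = 57.0375 − 0.373 × 2.2375 = 56.2029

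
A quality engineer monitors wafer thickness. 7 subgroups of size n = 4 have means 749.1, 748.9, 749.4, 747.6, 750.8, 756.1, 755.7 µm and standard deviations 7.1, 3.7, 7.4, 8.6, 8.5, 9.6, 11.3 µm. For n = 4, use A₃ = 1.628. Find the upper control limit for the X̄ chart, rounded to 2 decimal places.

X̄̄ = (749.1 + 748.9 + 749.4 + 747.6 + 750.8 + 756.1 + 755.7) / 7 = 751.0857
s̄ = (7.1 + 3.7 + 7.4 + 8.6 + 8.5 + 9.6 + 11.3) / 7 = 8.0286
UCL = X̄̄ + A₃·s̄ = 751.0857 + 1.628 × 8.0286 = 764.1562

764.16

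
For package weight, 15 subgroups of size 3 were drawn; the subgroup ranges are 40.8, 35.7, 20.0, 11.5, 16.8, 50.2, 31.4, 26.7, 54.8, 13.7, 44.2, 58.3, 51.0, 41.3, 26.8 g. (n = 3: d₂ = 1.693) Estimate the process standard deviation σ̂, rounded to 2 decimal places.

R̄ = (40.8 + 35.7 + 20.0 + 11.5 + 16.8 + 50.2 + 31.4 + 26.7 + 54.8 + 13.7 + 44.2 + 58.3 + 51.0 + 41.3 + 26.8) / 15 = 34.8800
σ̂ = R̄ / d₂ = 34.8800 / 1.693 = 20.6025

20.60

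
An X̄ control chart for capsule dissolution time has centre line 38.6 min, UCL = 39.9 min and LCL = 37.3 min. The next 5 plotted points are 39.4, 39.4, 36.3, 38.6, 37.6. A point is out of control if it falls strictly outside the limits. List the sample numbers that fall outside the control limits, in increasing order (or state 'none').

3

Compare each point to [37.3, 39.9]: sample 3 = 36.3 < LCL.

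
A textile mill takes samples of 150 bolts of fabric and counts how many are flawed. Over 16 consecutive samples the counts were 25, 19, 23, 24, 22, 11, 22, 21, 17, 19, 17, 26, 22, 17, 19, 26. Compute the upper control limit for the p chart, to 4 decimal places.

p̄ = Σdᵢ / (k·n) = 330 / (16 × 150) = 0.13750
UCL = p̄ + 3·√(p̄(1−p̄)/n) = 0.13750 + 3 × √(0.13750×0.86250/150) = 0.13750 + 3 × 0.02812 = 0.22185

0.2219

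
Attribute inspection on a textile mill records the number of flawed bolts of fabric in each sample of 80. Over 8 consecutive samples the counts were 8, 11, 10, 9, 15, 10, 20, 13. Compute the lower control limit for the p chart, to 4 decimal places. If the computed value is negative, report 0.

p̄ = Σdᵢ / (k·n) = 96 / (8 × 80) = 0.15000
LCL = p̄ − 3·√(p̄(1−p̄)/n) = 0.15000 − 3 × 0.03992 = 0.03023

0.0302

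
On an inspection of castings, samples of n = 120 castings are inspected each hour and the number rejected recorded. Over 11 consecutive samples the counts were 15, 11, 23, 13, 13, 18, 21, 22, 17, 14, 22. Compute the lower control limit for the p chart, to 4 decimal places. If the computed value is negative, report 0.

p̄ = Σdᵢ / (k·n) = 189 / (11 × 120) = 0.14318
LCL = p̄ − 3·√(p̄(1−p̄)/n) = 0.14318 − 3 × 0.03197 = 0.04726

0.0473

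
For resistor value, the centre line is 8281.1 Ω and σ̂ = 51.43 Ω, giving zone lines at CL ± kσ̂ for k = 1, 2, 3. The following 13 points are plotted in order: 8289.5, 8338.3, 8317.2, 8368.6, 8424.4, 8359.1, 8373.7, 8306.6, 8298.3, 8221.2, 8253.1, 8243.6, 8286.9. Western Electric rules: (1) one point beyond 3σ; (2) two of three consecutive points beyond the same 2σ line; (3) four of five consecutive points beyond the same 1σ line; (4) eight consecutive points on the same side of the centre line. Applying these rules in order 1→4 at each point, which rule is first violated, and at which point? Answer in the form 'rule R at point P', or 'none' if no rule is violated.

rule 3 at point 6

Zone of each point (C = within 1σ̂, B = 1σ̂–2σ̂, A = 2σ̂–3σ̂, * = beyond 3σ̂; sign = side of CL): 1:+C, 2:+B, 3:+C, 4:+B, 5:+A, 6:+B, 7:+B, 8:+C, 9:+C, 10:-B, 11:-C, 12:-C, 13:+C
Rule 3 (four of five consecutive points beyond the same 1σ limit) is satisfied at point 6.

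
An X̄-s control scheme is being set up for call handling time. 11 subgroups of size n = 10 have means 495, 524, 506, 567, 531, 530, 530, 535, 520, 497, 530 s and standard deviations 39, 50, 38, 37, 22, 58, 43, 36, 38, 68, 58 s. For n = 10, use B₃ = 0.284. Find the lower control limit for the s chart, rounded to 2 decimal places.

12.57

s̄ = (39 + 50 + 38 + 37 + 22 + 58 + 43 + 36 + 38 + 68 + 58) / 11 = 44.2727
LCL_s = B₃·s̄ = 0.284 × 44.2727 = 12.5735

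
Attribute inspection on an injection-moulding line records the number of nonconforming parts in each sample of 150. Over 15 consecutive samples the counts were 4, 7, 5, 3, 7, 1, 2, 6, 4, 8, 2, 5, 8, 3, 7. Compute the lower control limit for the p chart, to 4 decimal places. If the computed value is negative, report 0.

p̄ = Σdᵢ / (k·n) = 72 / (15 × 150) = 0.03200
LCL = p̄ − 3·√(p̄(1−p̄)/n) = 0.03200 − 3 × 0.01437 = -0.01111 → 0 (negative, so LCL = 0)

0.0000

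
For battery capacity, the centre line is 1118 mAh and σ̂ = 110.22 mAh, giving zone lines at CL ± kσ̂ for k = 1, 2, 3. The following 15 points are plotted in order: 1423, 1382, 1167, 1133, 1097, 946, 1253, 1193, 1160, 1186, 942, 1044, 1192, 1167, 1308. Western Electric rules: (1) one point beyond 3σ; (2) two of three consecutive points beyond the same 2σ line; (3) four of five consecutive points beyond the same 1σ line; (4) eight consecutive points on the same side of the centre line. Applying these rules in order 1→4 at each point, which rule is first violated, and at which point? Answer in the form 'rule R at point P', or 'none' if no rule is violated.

Zone of each point (C = within 1σ̂, B = 1σ̂–2σ̂, A = 2σ̂–3σ̂, * = beyond 3σ̂; sign = side of CL): 1:+A, 2:+A, 3:+C, 4:+C, 5:-C, 6:-B, 7:+B, 8:+C, 9:+C, 10:+C, 11:-B, 12:-C, 13:+C, 14:+C, 15:+B
Rule 2 (two of three consecutive points beyond the same 2σ limit) is satisfied at point 2.

rule 2 at point 2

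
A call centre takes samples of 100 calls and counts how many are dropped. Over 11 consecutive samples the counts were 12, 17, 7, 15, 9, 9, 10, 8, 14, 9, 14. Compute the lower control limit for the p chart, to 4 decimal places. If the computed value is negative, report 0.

p̄ = Σdᵢ / (k·n) = 124 / (11 × 100) = 0.11273
LCL = p̄ − 3·√(p̄(1−p̄)/n) = 0.11273 − 3 × 0.03163 = 0.01785

0.0178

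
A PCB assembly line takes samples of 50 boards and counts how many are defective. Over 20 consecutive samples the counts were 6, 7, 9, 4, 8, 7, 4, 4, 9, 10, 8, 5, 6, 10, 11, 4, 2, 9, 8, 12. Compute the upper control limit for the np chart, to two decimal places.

14.58

p̄ = Σdᵢ / (k·n) = 143 / (20 × 50) = 0.14300
UCL = np̄ + 3·√(np̄(1−p̄)) = 7.1500 + 3 × √(7.1500×0.85700) = 7.1500 + 3 × 2.4754 = 14.5762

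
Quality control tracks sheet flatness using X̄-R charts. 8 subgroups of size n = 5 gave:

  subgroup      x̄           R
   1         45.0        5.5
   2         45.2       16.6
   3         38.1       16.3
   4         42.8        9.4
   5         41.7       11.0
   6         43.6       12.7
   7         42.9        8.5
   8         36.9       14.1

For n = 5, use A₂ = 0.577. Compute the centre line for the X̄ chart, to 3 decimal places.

X̄̄ = (45.0 + 45.2 + 38.1 + 42.8 + 41.7 + 43.6 + 42.9 + 36.9) / 8 = 336.2000 / 8 = 42.0250
CL = X̄̄ = 42.0250

42.025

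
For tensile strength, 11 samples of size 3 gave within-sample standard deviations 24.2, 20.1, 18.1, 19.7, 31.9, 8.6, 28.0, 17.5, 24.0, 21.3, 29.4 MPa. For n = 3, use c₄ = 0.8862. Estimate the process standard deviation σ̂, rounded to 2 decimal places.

24.91

s̄ = (24.2 + 20.1 + 18.1 + 19.7 + 31.9 + 8.6 + 28.0 + 17.5 + 24.0 + 21.3 + 29.4) / 11 = 22.0727
σ̂ = s̄ / c₄ = 22.0727 / 0.8862 = 24.9072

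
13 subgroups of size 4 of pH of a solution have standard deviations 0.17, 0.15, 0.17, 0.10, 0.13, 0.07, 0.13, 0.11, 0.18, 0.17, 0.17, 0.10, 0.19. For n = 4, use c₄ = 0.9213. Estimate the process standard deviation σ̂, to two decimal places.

s̄ = (0.17 + 0.15 + 0.17 + 0.10 + 0.13 + 0.07 + 0.13 + 0.11 + 0.18 + 0.17 + 0.17 + 0.10 + 0.19) / 13 = 0.1415
σ̂ = s̄ / c₄ = 0.1415 / 0.9213 = 0.1536

0.15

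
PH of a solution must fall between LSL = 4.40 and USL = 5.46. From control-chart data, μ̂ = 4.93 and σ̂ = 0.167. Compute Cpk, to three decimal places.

1.058

Cpu = (USL − μ̂) / (3σ̂) = (5.46 − 4.93) / (3 × 0.167) = 1.0579; Cpl = (μ̂ − LSL) / (3σ̂) = (4.93 − 4.40) / (3 × 0.167) = 1.0579; Cpk = min(Cpu, Cpl) = 1.0579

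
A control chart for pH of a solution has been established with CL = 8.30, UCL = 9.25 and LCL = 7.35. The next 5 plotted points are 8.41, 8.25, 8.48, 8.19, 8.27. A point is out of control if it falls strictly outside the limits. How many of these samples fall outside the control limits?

0

All 5 points lie within [7.35, 9.25].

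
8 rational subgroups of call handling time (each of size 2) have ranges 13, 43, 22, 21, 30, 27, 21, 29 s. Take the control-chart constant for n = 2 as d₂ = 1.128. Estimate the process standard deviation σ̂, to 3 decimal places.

22.828

R̄ = (13 + 43 + 22 + 21 + 30 + 27 + 21 + 29) / 8 = 25.7500
σ̂ = R̄ / d₂ = 25.7500 / 1.128 = 22.8280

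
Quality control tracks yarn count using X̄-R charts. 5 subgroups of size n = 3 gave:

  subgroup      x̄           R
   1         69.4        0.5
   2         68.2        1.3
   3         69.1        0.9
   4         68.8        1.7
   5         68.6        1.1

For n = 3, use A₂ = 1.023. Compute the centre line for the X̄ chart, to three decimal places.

X̄̄ = (69.4 + 68.2 + 69.1 + 68.8 + 68.6) / 5 = 344.1000 / 5 = 68.8200
CL = X̄̄ = 68.8200

68.820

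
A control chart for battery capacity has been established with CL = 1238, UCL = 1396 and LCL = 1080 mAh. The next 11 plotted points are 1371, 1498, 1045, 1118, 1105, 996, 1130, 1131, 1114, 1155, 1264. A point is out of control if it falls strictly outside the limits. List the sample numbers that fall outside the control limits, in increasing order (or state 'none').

2, 3, 6

Compare each point to [1080, 1396]: sample 2 = 1498 > UCL; sample 3 = 1045 < LCL; sample 6 = 996 < LCL.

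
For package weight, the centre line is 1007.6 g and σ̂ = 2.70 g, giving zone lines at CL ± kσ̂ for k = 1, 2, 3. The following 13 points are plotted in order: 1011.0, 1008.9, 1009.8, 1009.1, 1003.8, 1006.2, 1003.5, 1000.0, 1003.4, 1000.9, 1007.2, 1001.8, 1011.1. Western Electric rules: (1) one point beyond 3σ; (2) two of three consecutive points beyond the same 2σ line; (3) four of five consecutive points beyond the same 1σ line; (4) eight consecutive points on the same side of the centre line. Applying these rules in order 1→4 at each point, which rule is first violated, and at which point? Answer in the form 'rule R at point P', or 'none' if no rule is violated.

rule 3 at point 9

Zone of each point (C = within 1σ̂, B = 1σ̂–2σ̂, A = 2σ̂–3σ̂, * = beyond 3σ̂; sign = side of CL): 1:+B, 2:+C, 3:+C, 4:+C, 5:-B, 6:-C, 7:-B, 8:-A, 9:-B, 10:-A, 11:-C, 12:-A, 13:+B
Rule 3 (four of five consecutive points beyond the same 1σ limit) is satisfied at point 9.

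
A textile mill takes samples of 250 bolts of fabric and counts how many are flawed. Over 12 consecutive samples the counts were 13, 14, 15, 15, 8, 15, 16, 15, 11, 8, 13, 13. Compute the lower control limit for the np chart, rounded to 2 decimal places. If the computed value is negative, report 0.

2.47

p̄ = Σdᵢ / (k·n) = 156 / (12 × 250) = 0.05200
LCL = np̄ − 3·√(np̄(1−p̄)) = 13.0000 − 3 × 3.5106 = 2.4683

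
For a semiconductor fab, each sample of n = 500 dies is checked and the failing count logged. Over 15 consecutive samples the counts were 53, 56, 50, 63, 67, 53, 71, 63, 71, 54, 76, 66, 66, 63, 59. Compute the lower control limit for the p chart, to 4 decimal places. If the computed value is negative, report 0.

p̄ = Σdᵢ / (k·n) = 931 / (15 × 500) = 0.12413
LCL = p̄ − 3·√(p̄(1−p̄)/n) = 0.12413 − 3 × 0.01475 = 0.07989

0.0799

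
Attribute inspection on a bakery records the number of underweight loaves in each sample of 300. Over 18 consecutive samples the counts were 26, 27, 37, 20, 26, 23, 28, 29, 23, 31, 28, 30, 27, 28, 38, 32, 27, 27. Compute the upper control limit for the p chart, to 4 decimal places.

p̄ = Σdᵢ / (k·n) = 507 / (18 × 300) = 0.09389
UCL = p̄ + 3·√(p̄(1−p̄)/n) = 0.09389 + 3 × √(0.09389×0.90611/300) = 0.09389 + 3 × 0.01684 = 0.14441

0.1444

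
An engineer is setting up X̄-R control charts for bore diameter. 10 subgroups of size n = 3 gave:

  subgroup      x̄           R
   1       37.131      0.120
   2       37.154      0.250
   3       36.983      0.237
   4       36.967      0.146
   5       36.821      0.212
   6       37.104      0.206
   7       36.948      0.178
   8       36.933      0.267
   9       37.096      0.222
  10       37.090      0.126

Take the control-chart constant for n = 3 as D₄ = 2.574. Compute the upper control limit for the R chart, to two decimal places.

R̄ = (0.120 + 0.250 + 0.237 + 0.146 + 0.212 + 0.206 + 0.178 + 0.267 + 0.222 + 0.126) / 10 = 1.9640 / 10 = 0.1964
UCL_R = D₄·R̄ = 2.574 × 0.1964 = 0.5055

0.51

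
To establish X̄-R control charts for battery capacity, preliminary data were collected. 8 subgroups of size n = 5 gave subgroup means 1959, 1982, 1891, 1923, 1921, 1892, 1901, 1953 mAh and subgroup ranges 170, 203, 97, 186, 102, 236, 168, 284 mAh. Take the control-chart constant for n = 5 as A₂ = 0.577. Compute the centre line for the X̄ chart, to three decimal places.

1927.750

X̄̄ = (1959 + 1982 + 1891 + 1923 + 1921 + 1892 + 1901 + 1953) / 8 = 15422.0000 / 8 = 1927.7500
CL = X̄̄ = 1927.7500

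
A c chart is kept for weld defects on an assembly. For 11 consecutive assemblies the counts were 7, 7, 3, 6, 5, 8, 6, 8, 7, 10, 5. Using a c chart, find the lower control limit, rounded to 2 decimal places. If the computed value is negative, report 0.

c̄ = (7 + 7 + 3 + 6 + 5 + 8 + 6 + 8 + 7 + 10 + 5) / 11 = 72 / 11 = 6.5455
LCL = c̄ − 3√c̄ = 6.5455 − 3 × 2.5584 = -1.1298 → 0 (cannot be negative)

0.00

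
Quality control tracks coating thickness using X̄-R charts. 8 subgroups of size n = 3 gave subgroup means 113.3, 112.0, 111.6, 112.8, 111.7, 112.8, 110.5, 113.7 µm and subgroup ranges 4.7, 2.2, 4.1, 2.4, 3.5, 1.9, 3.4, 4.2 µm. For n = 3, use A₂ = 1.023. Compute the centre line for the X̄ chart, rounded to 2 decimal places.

X̄̄ = (113.3 + 112.0 + 111.6 + 112.8 + 111.7 + 112.8 + 110.5 + 113.7) / 8 = 898.4000 / 8 = 112.3000
CL = X̄̄ = 112.3000

112.30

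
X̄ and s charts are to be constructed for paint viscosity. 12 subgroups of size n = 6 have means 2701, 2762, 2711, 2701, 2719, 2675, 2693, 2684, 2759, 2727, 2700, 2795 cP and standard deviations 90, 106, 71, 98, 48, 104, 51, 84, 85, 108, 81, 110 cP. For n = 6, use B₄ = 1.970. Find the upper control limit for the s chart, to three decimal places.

s̄ = (90 + 106 + 71 + 98 + 48 + 104 + 51 + 84 + 85 + 108 + 81 + 110) / 12 = 86.3333
UCL_s = B₄·s̄ = 1.970 × 86.3333 = 170.0767

170.077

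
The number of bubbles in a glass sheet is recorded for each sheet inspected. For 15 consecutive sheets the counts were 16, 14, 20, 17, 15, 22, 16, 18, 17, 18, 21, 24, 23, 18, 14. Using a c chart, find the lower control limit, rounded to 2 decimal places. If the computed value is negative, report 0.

c̄ = (16 + 14 + 20 + 17 + 15 + 22 + 16 + 18 + 17 + 18 + 21 + 24 + 23 + 18 + 14) / 15 = 273 / 15 = 18.2000
LCL = c̄ − 3√c̄ = 18.2000 − 3 × 4.2661 = 5.4016

5.40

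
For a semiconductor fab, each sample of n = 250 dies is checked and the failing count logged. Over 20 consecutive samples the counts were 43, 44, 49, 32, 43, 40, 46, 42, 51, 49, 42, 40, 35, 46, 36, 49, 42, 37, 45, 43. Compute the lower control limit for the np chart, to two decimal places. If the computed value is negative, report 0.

p̄ = Σdᵢ / (k·n) = 854 / (20 × 250) = 0.17080
LCL = np̄ − 3·√(np̄(1−p̄)) = 42.7000 − 3 × 5.9504 = 24.8489

24.85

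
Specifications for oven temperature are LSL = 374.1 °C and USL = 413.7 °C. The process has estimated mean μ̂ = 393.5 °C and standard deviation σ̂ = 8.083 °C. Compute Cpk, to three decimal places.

0.800

Cpu = (USL − μ̂) / (3σ̂) = (413.7 − 393.5) / (3 × 8.083) = 0.8330; Cpl = (μ̂ − LSL) / (3σ̂) = (393.5 − 374.1) / (3 × 8.083) = 0.8000; Cpk = min(Cpu, Cpl) = 0.8000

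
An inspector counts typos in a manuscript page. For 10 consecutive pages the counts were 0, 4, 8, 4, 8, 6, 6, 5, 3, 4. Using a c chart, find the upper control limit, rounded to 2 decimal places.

c̄ = (0 + 4 + 8 + 4 + 8 + 6 + 6 + 5 + 3 + 4) / 10 = 48 / 10 = 4.8000
UCL = c̄ + 3√c̄ = 4.8000 + 3 × √4.8000 = 4.8000 + 3 × 2.1909 = 11.3727

11.37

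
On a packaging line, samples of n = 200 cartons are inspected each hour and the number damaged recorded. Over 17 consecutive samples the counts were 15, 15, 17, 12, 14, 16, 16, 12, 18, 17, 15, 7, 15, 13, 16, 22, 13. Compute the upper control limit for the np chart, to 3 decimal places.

26.017

p̄ = Σdᵢ / (k·n) = 253 / (17 × 200) = 0.07441
UCL = np̄ + 3·√(np̄(1−p̄)) = 14.8824 + 3 × √(14.8824×0.92559) = 14.8824 + 3 × 3.7115 = 26.0167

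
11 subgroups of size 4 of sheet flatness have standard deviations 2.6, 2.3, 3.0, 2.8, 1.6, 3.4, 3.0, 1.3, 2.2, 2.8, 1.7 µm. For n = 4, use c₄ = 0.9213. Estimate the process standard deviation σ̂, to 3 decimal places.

s̄ = (2.6 + 2.3 + 3.0 + 2.8 + 1.6 + 3.4 + 3.0 + 1.3 + 2.2 + 2.8 + 1.7) / 11 = 2.4273
σ̂ = s̄ / c₄ = 2.4273 / 0.9213 = 2.6346

2.635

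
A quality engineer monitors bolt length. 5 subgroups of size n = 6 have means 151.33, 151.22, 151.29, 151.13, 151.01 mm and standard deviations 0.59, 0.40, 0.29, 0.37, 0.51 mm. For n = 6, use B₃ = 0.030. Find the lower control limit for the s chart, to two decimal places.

s̄ = (0.59 + 0.40 + 0.29 + 0.37 + 0.51) / 5 = 0.4320
LCL_s = B₃·s̄ = 0.030 × 0.4320 = 0.0130

0.01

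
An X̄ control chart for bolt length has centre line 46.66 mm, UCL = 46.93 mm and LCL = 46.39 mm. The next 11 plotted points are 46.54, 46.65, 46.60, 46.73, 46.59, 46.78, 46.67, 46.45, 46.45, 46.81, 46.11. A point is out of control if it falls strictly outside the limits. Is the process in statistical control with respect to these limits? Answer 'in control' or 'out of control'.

Compare each point to [46.39, 46.93]: sample 11 = 46.11 < LCL.

out of control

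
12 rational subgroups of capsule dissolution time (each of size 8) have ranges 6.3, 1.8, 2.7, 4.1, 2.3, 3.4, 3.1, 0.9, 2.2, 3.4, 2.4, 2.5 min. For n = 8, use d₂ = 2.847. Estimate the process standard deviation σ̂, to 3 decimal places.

1.027

R̄ = (6.3 + 1.8 + 2.7 + 4.1 + 2.3 + 3.4 + 3.1 + 0.9 + 2.2 + 3.4 + 2.4 + 2.5) / 12 = 2.9250
σ̂ = R̄ / d₂ = 2.9250 / 2.847 = 1.0274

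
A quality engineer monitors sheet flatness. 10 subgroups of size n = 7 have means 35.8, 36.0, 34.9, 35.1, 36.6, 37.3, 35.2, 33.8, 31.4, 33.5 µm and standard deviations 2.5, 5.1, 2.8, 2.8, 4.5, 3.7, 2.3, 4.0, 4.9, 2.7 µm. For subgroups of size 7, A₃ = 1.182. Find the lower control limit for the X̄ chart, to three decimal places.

X̄̄ = (35.8 + 36.0 + 34.9 + 35.1 + 36.6 + 37.3 + 35.2 + 33.8 + 31.4 + 33.5) / 10 = 34.9600
s̄ = (2.5 + 5.1 + 2.8 + 2.8 + 4.5 + 3.7 + 2.3 + 4.0 + 4.9 + 2.7) / 10 = 3.5300
LCL = X̄̄ − A₃·s̄ = 34.9600 − 1.182 × 3.5300 = 30.7875

30.788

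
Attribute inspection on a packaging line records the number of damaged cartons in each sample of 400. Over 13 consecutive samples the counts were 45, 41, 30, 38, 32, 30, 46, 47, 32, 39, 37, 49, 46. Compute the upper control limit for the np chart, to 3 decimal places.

p̄ = Σdᵢ / (k·n) = 512 / (13 × 400) = 0.09846
UCL = np̄ + 3·√(np̄(1−p̄)) = 39.3846 + 3 × √(39.3846×0.90154) = 39.3846 + 3 × 5.9588 = 57.2609

57.261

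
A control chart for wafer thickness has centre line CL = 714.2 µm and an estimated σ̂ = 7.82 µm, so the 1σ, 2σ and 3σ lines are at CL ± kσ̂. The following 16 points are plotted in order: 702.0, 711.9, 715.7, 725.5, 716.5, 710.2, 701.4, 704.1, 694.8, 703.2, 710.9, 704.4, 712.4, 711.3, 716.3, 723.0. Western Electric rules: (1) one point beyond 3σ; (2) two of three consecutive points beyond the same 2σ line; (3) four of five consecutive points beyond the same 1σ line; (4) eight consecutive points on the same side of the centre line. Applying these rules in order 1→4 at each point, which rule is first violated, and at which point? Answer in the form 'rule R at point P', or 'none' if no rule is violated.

Zone of each point (C = within 1σ̂, B = 1σ̂–2σ̂, A = 2σ̂–3σ̂, * = beyond 3σ̂; sign = side of CL): 1:-B, 2:-C, 3:+C, 4:+B, 5:+C, 6:-C, 7:-B, 8:-B, 9:-A, 10:-B, 11:-C, 12:-B, 13:-C, 14:-C, 15:+C, 16:+B
Rule 3 (four of five consecutive points beyond the same 1σ limit) is satisfied at point 10.

rule 3 at point 10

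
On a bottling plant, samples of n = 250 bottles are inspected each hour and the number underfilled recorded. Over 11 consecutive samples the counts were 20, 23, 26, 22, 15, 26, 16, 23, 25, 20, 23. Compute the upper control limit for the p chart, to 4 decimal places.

0.1404

p̄ = Σdᵢ / (k·n) = 239 / (11 × 250) = 0.08691
UCL = p̄ + 3·√(p̄(1−p̄)/n) = 0.08691 + 3 × √(0.08691×0.91309/250) = 0.08691 + 3 × 0.01782 = 0.14036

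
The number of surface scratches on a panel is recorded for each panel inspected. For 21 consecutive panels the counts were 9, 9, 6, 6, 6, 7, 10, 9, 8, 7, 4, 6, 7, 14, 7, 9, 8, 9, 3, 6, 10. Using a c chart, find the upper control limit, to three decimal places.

15.900

c̄ = (9 + 9 + 6 + 6 + 6 + 7 + 10 + 9 + 8 + 7 + 4 + 6 + 7 + 14 + 7 + 9 + 8 + 9 + 3 + 6 + 10) / 21 = 160 / 21 = 7.6190
UCL = c̄ + 3√c̄ = 7.6190 + 3 × √7.6190 = 7.6190 + 3 × 2.7603 = 15.8998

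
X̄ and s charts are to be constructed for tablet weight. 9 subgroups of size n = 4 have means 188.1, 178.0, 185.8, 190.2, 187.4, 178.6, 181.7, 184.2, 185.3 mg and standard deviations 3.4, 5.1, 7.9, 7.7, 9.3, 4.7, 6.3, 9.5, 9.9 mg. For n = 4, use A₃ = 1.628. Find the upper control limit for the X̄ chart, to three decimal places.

195.907

X̄̄ = (188.1 + 178.0 + 185.8 + 190.2 + 187.4 + 178.6 + 181.7 + 184.2 + 185.3) / 9 = 184.3667
s̄ = (3.4 + 5.1 + 7.9 + 7.7 + 9.3 + 4.7 + 6.3 + 9.5 + 9.9) / 9 = 7.0889
UCL = X̄̄ + A₃·s̄ = 184.3667 + 1.628 × 7.0889 = 195.9074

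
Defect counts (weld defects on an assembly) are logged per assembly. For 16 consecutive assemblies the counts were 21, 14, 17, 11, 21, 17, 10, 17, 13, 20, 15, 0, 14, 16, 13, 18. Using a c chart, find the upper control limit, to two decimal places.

c̄ = (21 + 14 + 17 + 11 + 21 + 17 + 10 + 17 + 13 + 20 + 15 + 0 + 14 + 16 + 13 + 18) / 16 = 237 / 16 = 14.8125
UCL = c̄ + 3√c̄ = 14.8125 + 3 × √14.8125 = 14.8125 + 3 × 3.8487 = 26.3586

26.36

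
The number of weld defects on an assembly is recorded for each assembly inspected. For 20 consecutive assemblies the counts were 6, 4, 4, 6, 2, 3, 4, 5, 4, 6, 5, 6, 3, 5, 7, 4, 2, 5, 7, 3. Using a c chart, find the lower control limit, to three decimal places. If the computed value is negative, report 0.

0.000

c̄ = (6 + 4 + 4 + 6 + 2 + 3 + 4 + 5 + 4 + 6 + 5 + 6 + 3 + 5 + 7 + 4 + 2 + 5 + 7 + 3) / 20 = 91 / 20 = 4.5500
LCL = c̄ − 3√c̄ = 4.5500 − 3 × 2.1331 = -1.8492 → 0 (cannot be negative)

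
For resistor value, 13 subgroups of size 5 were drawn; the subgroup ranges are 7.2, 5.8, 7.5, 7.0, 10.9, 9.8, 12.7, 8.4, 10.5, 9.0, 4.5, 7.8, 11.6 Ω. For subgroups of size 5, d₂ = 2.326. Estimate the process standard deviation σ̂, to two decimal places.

R̄ = (7.2 + 5.8 + 7.5 + 7.0 + 10.9 + 9.8 + 12.7 + 8.4 + 10.5 + 9.0 + 4.5 + 7.8 + 11.6) / 13 = 8.6692
σ̂ = R̄ / d₂ = 8.6692 / 2.326 = 3.7271

3.73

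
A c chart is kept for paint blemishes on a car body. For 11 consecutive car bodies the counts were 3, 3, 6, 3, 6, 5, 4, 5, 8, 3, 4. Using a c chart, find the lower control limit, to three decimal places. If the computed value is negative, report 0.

0.000

c̄ = (3 + 3 + 6 + 3 + 6 + 5 + 4 + 5 + 8 + 3 + 4) / 11 = 50 / 11 = 4.5455
LCL = c̄ − 3√c̄ = 4.5455 − 3 × 2.1320 = -1.8506 → 0 (cannot be negative)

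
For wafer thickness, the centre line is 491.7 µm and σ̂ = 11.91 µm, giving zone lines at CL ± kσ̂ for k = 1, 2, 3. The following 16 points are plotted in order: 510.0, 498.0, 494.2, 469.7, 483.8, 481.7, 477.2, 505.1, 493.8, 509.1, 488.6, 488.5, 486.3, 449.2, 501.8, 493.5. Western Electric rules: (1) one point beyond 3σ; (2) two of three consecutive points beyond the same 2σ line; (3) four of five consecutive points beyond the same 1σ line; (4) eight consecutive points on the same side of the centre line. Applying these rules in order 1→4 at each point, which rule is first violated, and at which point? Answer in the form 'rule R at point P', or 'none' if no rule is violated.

Zone of each point (C = within 1σ̂, B = 1σ̂–2σ̂, A = 2σ̂–3σ̂, * = beyond 3σ̂; sign = side of CL): 1:+B, 2:+C, 3:+C, 4:-B, 5:-C, 6:-C, 7:-B, 8:+B, 9:+C, 10:+B, 11:-C, 12:-C, 13:-C, 14:-*, 15:+C, 16:+C
Rule 1 (one point beyond the 3σ limits) is satisfied at point 14.

rule 1 at point 14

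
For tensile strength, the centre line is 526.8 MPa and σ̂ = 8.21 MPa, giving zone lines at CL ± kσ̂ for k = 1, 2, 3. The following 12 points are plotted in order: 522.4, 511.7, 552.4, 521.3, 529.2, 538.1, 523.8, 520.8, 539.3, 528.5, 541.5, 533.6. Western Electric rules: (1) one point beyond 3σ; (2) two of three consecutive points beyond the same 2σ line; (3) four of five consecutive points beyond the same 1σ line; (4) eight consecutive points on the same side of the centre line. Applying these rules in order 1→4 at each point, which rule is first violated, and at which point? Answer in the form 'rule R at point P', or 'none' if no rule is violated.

rule 1 at point 3

Zone of each point (C = within 1σ̂, B = 1σ̂–2σ̂, A = 2σ̂–3σ̂, * = beyond 3σ̂; sign = side of CL): 1:-C, 2:-B, 3:+*, 4:-C, 5:+C, 6:+B, 7:-C, 8:-C, 9:+B, 10:+C, 11:+B, 12:+C
Rule 1 (one point beyond the 3σ limits) is satisfied at point 3.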